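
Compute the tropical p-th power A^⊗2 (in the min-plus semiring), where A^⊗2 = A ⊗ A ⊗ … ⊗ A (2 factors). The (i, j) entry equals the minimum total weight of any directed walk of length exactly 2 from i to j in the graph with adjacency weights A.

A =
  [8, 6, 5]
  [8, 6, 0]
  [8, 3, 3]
A^⊗2 =
  [13, 8, 6]
  [8, 3, 3]
  [11, 6, 3]

Each entry (A^⊗2)_ij equals the minimum over all length-2 walks i = v_0 → v_1 → … → v_2 = j of Σ_t A[v_t][v_{t+1}]. For example, for (i, j) = (0, 2) we minimise over 3 possible intermediate vertex sequences; the minimum is 6, attained along the walk 0 → 1 → 2.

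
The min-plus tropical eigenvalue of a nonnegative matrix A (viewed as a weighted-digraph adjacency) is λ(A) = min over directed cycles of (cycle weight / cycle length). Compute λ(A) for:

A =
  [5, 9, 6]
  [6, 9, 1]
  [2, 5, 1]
λ(A) = 1

Enumerate directed cycles and compute their means (weight / length). Sample:
  cycle 0 → 0: weight = 5, length = 1, mean = 5/1 ≈ 5.000
  cycle 1 → 1: weight = 9, length = 1, mean = 9/1 ≈ 9.000
  cycle 2 → 2: weight = 1, length = 1, mean = 1/1 ≈ 1.000
  cycle 0 → 1 → 0: weight = 15, length = 2, mean = 15/2 ≈ 7.500
  cycle 0 → 2 → 0: weight = 8, length = 2, mean = 8/2 ≈ 4.000
  cycle 1 → 0 → 1: weight = 15, length = 2, mean = 15/2 ≈ 7.500
Minimum mean = 1.000, attained e.g. along the cycle 2 → 2 with weight 1 and length 1. So λ(A) = 1/1 = 1.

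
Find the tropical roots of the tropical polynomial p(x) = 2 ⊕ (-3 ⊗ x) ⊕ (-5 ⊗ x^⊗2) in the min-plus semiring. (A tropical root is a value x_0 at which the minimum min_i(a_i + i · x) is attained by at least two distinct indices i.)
Roots: {2, 5}

Each tropical root is a break point of the lower envelope of the lines y = a_i + i · x (there are 3 lines, with slopes 0, 1, ..., 2). Only the lines that attain the minimum somewhere contribute to roots; other lines are dominated. Here the surviving (envelope) indices are i = 2, i = 1, i = 0.
Intersections between consecutive envelope lines give the roots: for adjacent envelope indices i < j the intersection is x = (a_i − a_j) / (j − i). Reading off the sorted break points: {2, 5}.
Verification: at each break x_0, at least two indices attain the minimum of min_i(a_i + i · x_0).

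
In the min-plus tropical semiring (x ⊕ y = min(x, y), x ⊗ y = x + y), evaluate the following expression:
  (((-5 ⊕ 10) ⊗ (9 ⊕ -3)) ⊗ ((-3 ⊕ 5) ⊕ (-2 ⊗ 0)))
(((-5 ⊕ 10) ⊗ (9 ⊕ -3)) ⊗ ((-3 ⊕ 5) ⊕ (-2 ⊗ 0))) = -11

Expand innermost to outermost. Recall ⊕ takes the minimum of its arguments and ⊗ takes their sum. Working out the expression (((-5 ⊕ 10) ⊗ (9 ⊕ -3)) ⊗ ((-3 ⊕ 5) ⊕ (-2 ⊗ 0))) gives -11.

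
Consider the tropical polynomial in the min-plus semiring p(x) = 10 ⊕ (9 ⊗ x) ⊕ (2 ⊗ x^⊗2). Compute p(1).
p(1) = 4

A tropical monomial a ⊗ x^⊗i evaluates to a + i · x. Evaluating each term at x = 1:
  Term 0 contributes 10 + 0 · 1 = 10
  Term 1 contributes 9 + 1 · 1 = 10
  Term 2 contributes 2 + 2 · 1 = 4
p(1) = ⊕ of these = min[10, 10, 4] = 4.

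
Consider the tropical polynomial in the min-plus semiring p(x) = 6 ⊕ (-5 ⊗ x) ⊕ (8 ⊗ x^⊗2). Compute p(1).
p(1) = -4

A tropical monomial a ⊗ x^⊗i evaluates to a + i · x. Evaluating each term at x = 1:
  Term 0 contributes 6 + 0 · 1 = 6
  Term 1 contributes -5 + 1 · 1 = -4
  Term 2 contributes 8 + 2 · 1 = 10
p(1) = ⊕ of these = min[6, -4, 10] = -4.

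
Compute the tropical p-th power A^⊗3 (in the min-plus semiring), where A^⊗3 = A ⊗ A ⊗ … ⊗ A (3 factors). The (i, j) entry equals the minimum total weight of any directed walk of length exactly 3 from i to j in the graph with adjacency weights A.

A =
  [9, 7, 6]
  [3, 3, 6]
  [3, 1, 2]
A^⊗3 =
  [10, 9, 10]
  [9, 9, 10]
  [6, 5, 6]

Each entry (A^⊗3)_ij equals the minimum over all length-3 walks i = v_0 → v_1 → … → v_3 = j of Σ_t A[v_t][v_{t+1}]. For example, for (i, j) = (0, 2) we minimise over 9 possible intermediate vertex sequences; the minimum is 10, attained along the walk 0 → 2 → 2 → 2.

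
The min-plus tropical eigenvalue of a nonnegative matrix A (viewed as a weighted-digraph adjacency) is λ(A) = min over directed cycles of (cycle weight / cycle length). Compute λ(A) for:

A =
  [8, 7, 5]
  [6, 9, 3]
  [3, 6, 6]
λ(A) = 4

Enumerate directed cycles and compute their means (weight / length). Sample:
  cycle 0 → 0: weight = 8, length = 1, mean = 8/1 ≈ 8.000
  cycle 1 → 1: weight = 9, length = 1, mean = 9/1 ≈ 9.000
  cycle 2 → 2: weight = 6, length = 1, mean = 6/1 ≈ 6.000
  cycle 0 → 1 → 0: weight = 13, length = 2, mean = 13/2 ≈ 6.500
  cycle 0 → 2 → 0: weight = 8, length = 2, mean = 8/2 ≈ 4.000
  cycle 1 → 0 → 1: weight = 13, length = 2, mean = 13/2 ≈ 6.500
Minimum mean = 4.000, attained e.g. along the cycle 0 → 2 → 0 with weight 8 and length 2. So λ(A) = 8/2 = 4.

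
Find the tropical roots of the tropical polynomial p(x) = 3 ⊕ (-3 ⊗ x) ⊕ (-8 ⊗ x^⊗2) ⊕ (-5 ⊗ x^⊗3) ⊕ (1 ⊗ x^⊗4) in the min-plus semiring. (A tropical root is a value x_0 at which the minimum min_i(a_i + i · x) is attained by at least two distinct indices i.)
Roots: {-6, -3, 5, 6}

Each tropical root is a break point of the lower envelope of the lines y = a_i + i · x (there are 5 lines, with slopes 0, 1, ..., 4). Only the lines that attain the minimum somewhere contribute to roots; other lines are dominated. Here the surviving (envelope) indices are i = 4, i = 3, i = 2, i = 1, i = 0.
Intersections between consecutive envelope lines give the roots: for adjacent envelope indices i < j the intersection is x = (a_i − a_j) / (j − i). Reading off the sorted break points: {-6, -3, 5, 6}.
Verification: at each break x_0, at least two indices attain the minimum of min_i(a_i + i · x_0).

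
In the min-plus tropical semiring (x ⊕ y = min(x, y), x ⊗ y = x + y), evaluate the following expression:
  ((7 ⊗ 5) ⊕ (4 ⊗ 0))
((7 ⊗ 5) ⊕ (4 ⊗ 0)) = 4

Expand innermost to outermost. Recall ⊕ takes the minimum of its arguments and ⊗ takes their sum. Working out the expression ((7 ⊗ 5) ⊕ (4 ⊗ 0)) gives 4.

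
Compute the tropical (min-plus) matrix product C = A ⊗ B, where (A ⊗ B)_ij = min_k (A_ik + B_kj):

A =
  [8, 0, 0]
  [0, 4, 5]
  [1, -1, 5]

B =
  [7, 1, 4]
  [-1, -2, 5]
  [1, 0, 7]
A ⊗ B =
  [-1, -2, 5]
  [3, 1, 4]
  [-2, -3, 4]

Apply the min-plus product entry-by-entry:
  C[0][0] = min over k of (A[0][0] + B[0][0] = 8 + 7 = 15, A[0][1] + B[1][0] = 0 + -1 = -1, A[0][2] + B[2][0] = 0 + 1 = 1) = -1 (attained at k = 1)
  C[0][1] = min over k of (A[0][0] + B[0][1] = 8 + 1 = 9, A[0][1] + B[1][1] = 0 + -2 = -2, A[0][2] + B[2][1] = 0 + 0 = 0) = -2 (attained at k = 1)
  C[0][2] = min over k of (A[0][0] + B[0][2] = 8 + 4 = 12, A[0][1] + B[1][2] = 0 + 5 = 5, A[0][2] + B[2][2] = 0 + 7 = 7) = 5 (attained at k = 1)
  C[1][0] = min over k of (A[1][0] + B[0][0] = 0 + 7 = 7, A[1][1] + B[1][0] = 4 + -1 = 3, A[1][2] + B[2][0] = 5 + 1 = 6) = 3 (attained at k = 1)
  C[1][1] = min over k of (A[1][0] + B[0][1] = 0 + 1 = 1, A[1][1] + B[1][1] = 4 + -2 = 2, A[1][2] + B[2][1] = 5 + 0 = 5) = 1 (attained at k = 0)
  C[1][2] = min over k of (A[1][0] + B[0][2] = 0 + 4 = 4, A[1][1] + B[1][2] = 4 + 5 = 9, A[1][2] + B[2][2] = 5 + 7 = 12) = 4 (attained at k = 0)
  C[2][0] = min over k of (A[2][0] + B[0][0] = 1 + 7 = 8, A[2][1] + B[1][0] = -1 + -1 = -2, A[2][2] + B[2][0] = 5 + 1 = 6) = -2 (attained at k = 1)
  C[2][1] = min over k of (A[2][0] + B[0][1] = 1 + 1 = 2, A[2][1] + B[1][1] = -1 + -2 = -3, A[2][2] + B[2][1] = 5 + 0 = 5) = -3 (attained at k = 1)
  C[2][2] = min over k of (A[2][0] + B[0][2] = 1 + 4 = 5, A[2][1] + B[1][2] = -1 + 5 = 4, A[2][2] + B[2][2] = 5 + 7 = 12) = 4 (attained at k = 1)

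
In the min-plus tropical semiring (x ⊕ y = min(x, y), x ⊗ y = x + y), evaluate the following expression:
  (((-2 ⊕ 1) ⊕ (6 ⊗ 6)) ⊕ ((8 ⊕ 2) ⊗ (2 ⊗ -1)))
(((-2 ⊕ 1) ⊕ (6 ⊗ 6)) ⊕ ((8 ⊕ 2) ⊗ (2 ⊗ -1))) = -2

Expand innermost to outermost. Recall ⊕ takes the minimum of its arguments and ⊗ takes their sum. Working out the expression (((-2 ⊕ 1) ⊕ (6 ⊗ 6)) ⊕ ((8 ⊕ 2) ⊗ (2 ⊗ -1))) gives -2.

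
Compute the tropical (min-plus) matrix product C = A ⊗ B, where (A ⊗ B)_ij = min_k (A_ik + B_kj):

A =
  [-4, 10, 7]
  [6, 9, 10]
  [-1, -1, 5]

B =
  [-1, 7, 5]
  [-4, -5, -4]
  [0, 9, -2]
A ⊗ B =
  [-5, 3, 1]
  [5, 4, 5]
  [-5, -6, -5]

Apply the min-plus product entry-by-entry:
  C[0][0] = min over k of (A[0][0] + B[0][0] = -4 + -1 = -5, A[0][1] + B[1][0] = 10 + -4 = 6, A[0][2] + B[2][0] = 7 + 0 = 7) = -5 (attained at k = 0)
  C[0][1] = min over k of (A[0][0] + B[0][1] = -4 + 7 = 3, A[0][1] + B[1][1] = 10 + -5 = 5, A[0][2] + B[2][1] = 7 + 9 = 16) = 3 (attained at k = 0)
  C[0][2] = min over k of (A[0][0] + B[0][2] = -4 + 5 = 1, A[0][1] + B[1][2] = 10 + -4 = 6, A[0][2] + B[2][2] = 7 + -2 = 5) = 1 (attained at k = 0)
  C[1][0] = min over k of (A[1][0] + B[0][0] = 6 + -1 = 5, A[1][1] + B[1][0] = 9 + -4 = 5, A[1][2] + B[2][0] = 10 + 0 = 10) = 5 (attained at k = 0)
  C[1][1] = min over k of (A[1][0] + B[0][1] = 6 + 7 = 13, A[1][1] + B[1][1] = 9 + -5 = 4, A[1][2] + B[2][1] = 10 + 9 = 19) = 4 (attained at k = 1)
  C[1][2] = min over k of (A[1][0] + B[0][2] = 6 + 5 = 11, A[1][1] + B[1][2] = 9 + -4 = 5, A[1][2] + B[2][2] = 10 + -2 = 8) = 5 (attained at k = 1)
  C[2][0] = min over k of (A[2][0] + B[0][0] = -1 + -1 = -2, A[2][1] + B[1][0] = -1 + -4 = -5, A[2][2] + B[2][0] = 5 + 0 = 5) = -5 (attained at k = 1)
  C[2][1] = min over k of (A[2][0] + B[0][1] = -1 + 7 = 6, A[2][1] + B[1][1] = -1 + -5 = -6, A[2][2] + B[2][1] = 5 + 9 = 14) = -6 (attained at k = 1)
  C[2][2] = min over k of (A[2][0] + B[0][2] = -1 + 5 = 4, A[2][1] + B[1][2] = -1 + -4 = -5, A[2][2] + B[2][2] = 5 + -2 = 3) = -5 (attained at k = 1)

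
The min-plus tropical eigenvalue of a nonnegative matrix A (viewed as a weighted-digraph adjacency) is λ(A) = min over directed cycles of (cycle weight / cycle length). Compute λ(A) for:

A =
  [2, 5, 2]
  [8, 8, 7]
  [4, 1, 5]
λ(A) = 2

Enumerate directed cycles and compute their means (weight / length). Sample:
  cycle 0 → 0: weight = 2, length = 1, mean = 2/1 ≈ 2.000
  cycle 1 → 1: weight = 8, length = 1, mean = 8/1 ≈ 8.000
  cycle 2 → 2: weight = 5, length = 1, mean = 5/1 ≈ 5.000
  cycle 0 → 1 → 0: weight = 13, length = 2, mean = 13/2 ≈ 6.500
  cycle 0 → 2 → 0: weight = 6, length = 2, mean = 6/2 ≈ 3.000
  cycle 1 → 0 → 1: weight = 13, length = 2, mean = 13/2 ≈ 6.500
Minimum mean = 2.000, attained e.g. along the cycle 0 → 0 with weight 2 and length 1. So λ(A) = 2/1 = 2.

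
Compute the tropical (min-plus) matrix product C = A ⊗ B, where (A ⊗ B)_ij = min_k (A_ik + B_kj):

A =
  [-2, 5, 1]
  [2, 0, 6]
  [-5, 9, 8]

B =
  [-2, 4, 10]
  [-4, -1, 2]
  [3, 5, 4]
A ⊗ B =
  [-4, 2, 5]
  [-4, -1, 2]
  [-7, -1, 5]

Apply the min-plus product entry-by-entry:
  C[0][0] = min over k of (A[0][0] + B[0][0] = -2 + -2 = -4, A[0][1] + B[1][0] = 5 + -4 = 1, A[0][2] + B[2][0] = 1 + 3 = 4) = -4 (attained at k = 0)
  C[0][1] = min over k of (A[0][0] + B[0][1] = -2 + 4 = 2, A[0][1] + B[1][1] = 5 + -1 = 4, A[0][2] + B[2][1] = 1 + 5 = 6) = 2 (attained at k = 0)
  C[0][2] = min over k of (A[0][0] + B[0][2] = -2 + 10 = 8, A[0][1] + B[1][2] = 5 + 2 = 7, A[0][2] + B[2][2] = 1 + 4 = 5) = 5 (attained at k = 2)
  C[1][0] = min over k of (A[1][0] + B[0][0] = 2 + -2 = 0, A[1][1] + B[1][0] = 0 + -4 = -4, A[1][2] + B[2][0] = 6 + 3 = 9) = -4 (attained at k = 1)
  C[1][1] = min over k of (A[1][0] + B[0][1] = 2 + 4 = 6, A[1][1] + B[1][1] = 0 + -1 = -1, A[1][2] + B[2][1] = 6 + 5 = 11) = -1 (attained at k = 1)
  C[1][2] = min over k of (A[1][0] + B[0][2] = 2 + 10 = 12, A[1][1] + B[1][2] = 0 + 2 = 2, A[1][2] + B[2][2] = 6 + 4 = 10) = 2 (attained at k = 1)
  C[2][0] = min over k of (A[2][0] + B[0][0] = -5 + -2 = -7, A[2][1] + B[1][0] = 9 + -4 = 5, A[2][2] + B[2][0] = 8 + 3 = 11) = -7 (attained at k = 0)
  C[2][1] = min over k of (A[2][0] + B[0][1] = -5 + 4 = -1, A[2][1] + B[1][1] = 9 + -1 = 8, A[2][2] + B[2][1] = 8 + 5 = 13) = -1 (attained at k = 0)
  C[2][2] = min over k of (A[2][0] + B[0][2] = -5 + 10 = 5, A[2][1] + B[1][2] = 9 + 2 = 11, A[2][2] + B[2][2] = 8 + 4 = 12) = 5 (attained at k = 0)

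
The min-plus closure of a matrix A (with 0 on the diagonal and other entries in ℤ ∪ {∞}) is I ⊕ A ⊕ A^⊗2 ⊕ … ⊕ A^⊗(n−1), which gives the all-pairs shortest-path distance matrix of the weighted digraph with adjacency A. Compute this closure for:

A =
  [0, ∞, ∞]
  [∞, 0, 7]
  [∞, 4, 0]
Closure =
  [0, ∞, ∞]
  [∞, 0, 7]
  [∞, 4, 0]

This is the Floyd-Warshall all-pairs shortest-path computation. For each intermediate vertex k = 0, 1, …, 2, update dist[i][j] ← min(dist[i][j], dist[i][k] + dist[k][j]). The final matrix gives, for each (i, j), the minimum total weight of any directed path from i to j (possibly empty when i = j).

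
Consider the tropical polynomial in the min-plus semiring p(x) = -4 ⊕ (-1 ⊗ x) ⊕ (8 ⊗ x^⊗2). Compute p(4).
p(4) = -4

A tropical monomial a ⊗ x^⊗i evaluates to a + i · x. Evaluating each term at x = 4:
  Term 0 contributes -4 + 0 · 4 = -4
  Term 1 contributes -1 + 1 · 4 = 3
  Term 2 contributes 8 + 2 · 4 = 16
p(4) = ⊕ of these = min[-4, 3, 16] = -4.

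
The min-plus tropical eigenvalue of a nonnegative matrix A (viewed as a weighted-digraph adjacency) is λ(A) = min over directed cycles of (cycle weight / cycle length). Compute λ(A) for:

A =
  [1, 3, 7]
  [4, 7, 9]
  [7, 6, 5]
λ(A) = 1

Enumerate directed cycles and compute their means (weight / length). Sample:
  cycle 0 → 0: weight = 1, length = 1, mean = 1/1 ≈ 1.000
  cycle 1 → 1: weight = 7, length = 1, mean = 7/1 ≈ 7.000
  cycle 2 → 2: weight = 5, length = 1, mean = 5/1 ≈ 5.000
  cycle 0 → 1 → 0: weight = 7, length = 2, mean = 7/2 ≈ 3.500
  cycle 0 → 2 → 0: weight = 14, length = 2, mean = 14/2 ≈ 7.000
  cycle 1 → 0 → 1: weight = 7, length = 2, mean = 7/2 ≈ 3.500
Minimum mean = 1.000, attained e.g. along the cycle 0 → 0 with weight 1 and length 1. So λ(A) = 1/1 = 1.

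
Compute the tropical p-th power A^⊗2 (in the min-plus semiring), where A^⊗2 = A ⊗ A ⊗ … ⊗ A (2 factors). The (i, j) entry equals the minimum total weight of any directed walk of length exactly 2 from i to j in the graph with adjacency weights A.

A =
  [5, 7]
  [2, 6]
A^⊗2 =
  [9, 12]
  [7, 9]

Each entry (A^⊗2)_ij equals the minimum over all length-2 walks i = v_0 → v_1 → … → v_2 = j of Σ_t A[v_t][v_{t+1}]. For example, for (i, j) = (0, 1) we minimise over 2 possible intermediate vertex sequences; the minimum is 12, attained along the walk 0 → 0 → 1.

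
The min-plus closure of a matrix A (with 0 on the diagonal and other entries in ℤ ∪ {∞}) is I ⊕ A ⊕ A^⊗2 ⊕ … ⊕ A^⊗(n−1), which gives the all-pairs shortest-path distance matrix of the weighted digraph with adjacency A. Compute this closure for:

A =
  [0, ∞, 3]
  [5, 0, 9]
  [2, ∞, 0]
Closure =
  [0, ∞, 3]
  [5, 0, 8]
  [2, ∞, 0]

This is the Floyd-Warshall all-pairs shortest-path computation. For each intermediate vertex k = 0, 1, …, 2, update dist[i][j] ← min(dist[i][j], dist[i][k] + dist[k][j]). The final matrix gives, for each (i, j), the minimum total weight of any directed path from i to j (possibly empty when i = j).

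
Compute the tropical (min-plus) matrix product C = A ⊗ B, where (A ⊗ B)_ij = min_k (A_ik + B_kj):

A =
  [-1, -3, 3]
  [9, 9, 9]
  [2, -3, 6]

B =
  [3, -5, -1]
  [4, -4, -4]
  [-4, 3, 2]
A ⊗ B =
  [-1, -7, -7]
  [5, 4, 5]
  [1, -7, -7]

Apply the min-plus product entry-by-entry:
  C[0][0] = min over k of (A[0][0] + B[0][0] = -1 + 3 = 2, A[0][1] + B[1][0] = -3 + 4 = 1, A[0][2] + B[2][0] = 3 + -4 = -1) = -1 (attained at k = 2)
  C[0][1] = min over k of (A[0][0] + B[0][1] = -1 + -5 = -6, A[0][1] + B[1][1] = -3 + -4 = -7, A[0][2] + B[2][1] = 3 + 3 = 6) = -7 (attained at k = 1)
  C[0][2] = min over k of (A[0][0] + B[0][2] = -1 + -1 = -2, A[0][1] + B[1][2] = -3 + -4 = -7, A[0][2] + B[2][2] = 3 + 2 = 5) = -7 (attained at k = 1)
  C[1][0] = min over k of (A[1][0] + B[0][0] = 9 + 3 = 12, A[1][1] + B[1][0] = 9 + 4 = 13, A[1][2] + B[2][0] = 9 + -4 = 5) = 5 (attained at k = 2)
  C[1][1] = min over k of (A[1][0] + B[0][1] = 9 + -5 = 4, A[1][1] + B[1][1] = 9 + -4 = 5, A[1][2] + B[2][1] = 9 + 3 = 12) = 4 (attained at k = 0)
  C[1][2] = min over k of (A[1][0] + B[0][2] = 9 + -1 = 8, A[1][1] + B[1][2] = 9 + -4 = 5, A[1][2] + B[2][2] = 9 + 2 = 11) = 5 (attained at k = 1)
  C[2][0] = min over k of (A[2][0] + B[0][0] = 2 + 3 = 5, A[2][1] + B[1][0] = -3 + 4 = 1, A[2][2] + B[2][0] = 6 + -4 = 2) = 1 (attained at k = 1)
  C[2][1] = min over k of (A[2][0] + B[0][1] = 2 + -5 = -3, A[2][1] + B[1][1] = -3 + -4 = -7, A[2][2] + B[2][1] = 6 + 3 = 9) = -7 (attained at k = 1)
  C[2][2] = min over k of (A[2][0] + B[0][2] = 2 + -1 = 1, A[2][1] + B[1][2] = -3 + -4 = -7, A[2][2] + B[2][2] = 6 + 2 = 8) = -7 (attained at k = 1)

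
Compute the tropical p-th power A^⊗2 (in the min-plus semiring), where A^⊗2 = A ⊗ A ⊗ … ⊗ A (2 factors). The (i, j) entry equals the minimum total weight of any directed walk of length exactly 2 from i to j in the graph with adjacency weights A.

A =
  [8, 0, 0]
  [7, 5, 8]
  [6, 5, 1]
A^⊗2 =
  [6, 5, 1]
  [12, 7, 7]
  [7, 6, 2]

Each entry (A^⊗2)_ij equals the minimum over all length-2 walks i = v_0 → v_1 → … → v_2 = j of Σ_t A[v_t][v_{t+1}]. For example, for (i, j) = (0, 2) we minimise over 3 possible intermediate vertex sequences; the minimum is 1, attained along the walk 0 → 2 → 2.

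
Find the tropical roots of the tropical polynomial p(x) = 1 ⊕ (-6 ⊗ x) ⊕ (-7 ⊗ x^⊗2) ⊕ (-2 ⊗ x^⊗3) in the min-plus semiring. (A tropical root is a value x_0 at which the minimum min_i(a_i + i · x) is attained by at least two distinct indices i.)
Roots: {-5, 1, 7}

Each tropical root is a break point of the lower envelope of the lines y = a_i + i · x (there are 4 lines, with slopes 0, 1, ..., 3). Only the lines that attain the minimum somewhere contribute to roots; other lines are dominated. Here the surviving (envelope) indices are i = 3, i = 2, i = 1, i = 0.
Intersections between consecutive envelope lines give the roots: for adjacent envelope indices i < j the intersection is x = (a_i − a_j) / (j − i). Reading off the sorted break points: {-5, 1, 7}.
Verification: at each break x_0, at least two indices attain the minimum of min_i(a_i + i · x_0).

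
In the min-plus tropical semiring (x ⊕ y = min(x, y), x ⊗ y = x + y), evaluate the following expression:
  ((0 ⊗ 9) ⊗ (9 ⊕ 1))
((0 ⊗ 9) ⊗ (9 ⊕ 1)) = 10

Expand innermost to outermost. Recall ⊕ takes the minimum of its arguments and ⊗ takes their sum. Working out the expression ((0 ⊗ 9) ⊗ (9 ⊕ 1)) gives 10.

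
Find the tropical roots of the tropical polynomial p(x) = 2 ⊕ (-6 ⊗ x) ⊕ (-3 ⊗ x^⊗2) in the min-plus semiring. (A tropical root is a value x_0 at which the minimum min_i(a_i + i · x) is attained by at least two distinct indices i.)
Roots: {-3, 8}

Each tropical root is a break point of the lower envelope of the lines y = a_i + i · x (there are 3 lines, with slopes 0, 1, ..., 2). Only the lines that attain the minimum somewhere contribute to roots; other lines are dominated. Here the surviving (envelope) indices are i = 2, i = 1, i = 0.
Intersections between consecutive envelope lines give the roots: for adjacent envelope indices i < j the intersection is x = (a_i − a_j) / (j − i). Reading off the sorted break points: {-3, 8}.
Verification: at each break x_0, at least two indices attain the minimum of min_i(a_i + i · x_0).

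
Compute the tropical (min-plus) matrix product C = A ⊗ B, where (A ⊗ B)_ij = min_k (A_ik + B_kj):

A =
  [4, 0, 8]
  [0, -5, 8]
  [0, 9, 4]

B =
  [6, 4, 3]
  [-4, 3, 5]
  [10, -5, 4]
A ⊗ B =
  [-4, 3, 5]
  [-9, -2, 0]
  [5, -1, 3]

Apply the min-plus product entry-by-entry:
  C[0][0] = min over k of (A[0][0] + B[0][0] = 4 + 6 = 10, A[0][1] + B[1][0] = 0 + -4 = -4, A[0][2] + B[2][0] = 8 + 10 = 18) = -4 (attained at k = 1)
  C[0][1] = min over k of (A[0][0] + B[0][1] = 4 + 4 = 8, A[0][1] + B[1][1] = 0 + 3 = 3, A[0][2] + B[2][1] = 8 + -5 = 3) = 3 (attained at k = 1)
  C[0][2] = min over k of (A[0][0] + B[0][2] = 4 + 3 = 7, A[0][1] + B[1][2] = 0 + 5 = 5, A[0][2] + B[2][2] = 8 + 4 = 12) = 5 (attained at k = 1)
  C[1][0] = min over k of (A[1][0] + B[0][0] = 0 + 6 = 6, A[1][1] + B[1][0] = -5 + -4 = -9, A[1][2] + B[2][0] = 8 + 10 = 18) = -9 (attained at k = 1)
  C[1][1] = min over k of (A[1][0] + B[0][1] = 0 + 4 = 4, A[1][1] + B[1][1] = -5 + 3 = -2, A[1][2] + B[2][1] = 8 + -5 = 3) = -2 (attained at k = 1)
  C[1][2] = min over k of (A[1][0] + B[0][2] = 0 + 3 = 3, A[1][1] + B[1][2] = -5 + 5 = 0, A[1][2] + B[2][2] = 8 + 4 = 12) = 0 (attained at k = 1)
  C[2][0] = min over k of (A[2][0] + B[0][0] = 0 + 6 = 6, A[2][1] + B[1][0] = 9 + -4 = 5, A[2][2] + B[2][0] = 4 + 10 = 14) = 5 (attained at k = 1)
  C[2][1] = min over k of (A[2][0] + B[0][1] = 0 + 4 = 4, A[2][1] + B[1][1] = 9 + 3 = 12, A[2][2] + B[2][1] = 4 + -5 = -1) = -1 (attained at k = 2)
  C[2][2] = min over k of (A[2][0] + B[0][2] = 0 + 3 = 3, A[2][1] + B[1][2] = 9 + 5 = 14, A[2][2] + B[2][2] = 4 + 4 = 8) = 3 (attained at k = 0)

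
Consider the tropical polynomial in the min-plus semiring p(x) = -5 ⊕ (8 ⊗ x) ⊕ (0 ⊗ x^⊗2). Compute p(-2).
p(-2) = -5

A tropical monomial a ⊗ x^⊗i evaluates to a + i · x. Evaluating each term at x = -2:
  Term 0 contributes -5 + 0 · -2 = -5
  Term 1 contributes 8 + 1 · -2 = 6
  Term 2 contributes 0 + 2 · -2 = -4
p(-2) = ⊕ of these = min[-5, 6, -4] = -5.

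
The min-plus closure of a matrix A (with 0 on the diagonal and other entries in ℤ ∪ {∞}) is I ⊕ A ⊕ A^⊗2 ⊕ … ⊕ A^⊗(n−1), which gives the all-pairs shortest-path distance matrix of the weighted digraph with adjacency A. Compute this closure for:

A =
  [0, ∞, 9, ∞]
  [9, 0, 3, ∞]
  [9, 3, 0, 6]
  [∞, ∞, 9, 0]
Closure =
  [0, 12, 9, 15]
  [9, 0, 3, 9]
  [9, 3, 0, 6]
  [18, 12, 9, 0]

This is the Floyd-Warshall all-pairs shortest-path computation. For each intermediate vertex k = 0, 1, …, 3, update dist[i][j] ← min(dist[i][j], dist[i][k] + dist[k][j]). The final matrix gives, for each (i, j), the minimum total weight of any directed path from i to j (possibly empty when i = j).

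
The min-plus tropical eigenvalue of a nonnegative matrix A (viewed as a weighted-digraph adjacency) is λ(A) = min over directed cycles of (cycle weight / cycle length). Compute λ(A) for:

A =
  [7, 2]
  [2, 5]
λ(A) = 2

Enumerate directed cycles and compute their means (weight / length). Sample:
  cycle 0 → 0: weight = 7, length = 1, mean = 7/1 ≈ 7.000
  cycle 1 → 1: weight = 5, length = 1, mean = 5/1 ≈ 5.000
  cycle 0 → 1 → 0: weight = 4, length = 2, mean = 4/2 ≈ 2.000
  cycle 1 → 0 → 1: weight = 4, length = 2, mean = 4/2 ≈ 2.000
Minimum mean = 2.000, attained e.g. along the cycle 0 → 1 → 0 with weight 4 and length 2. So λ(A) = 4/2 = 2.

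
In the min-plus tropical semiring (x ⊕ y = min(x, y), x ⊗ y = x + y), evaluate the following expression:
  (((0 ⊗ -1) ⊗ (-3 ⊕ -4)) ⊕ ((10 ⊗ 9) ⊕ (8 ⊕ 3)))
(((0 ⊗ -1) ⊗ (-3 ⊕ -4)) ⊕ ((10 ⊗ 9) ⊕ (8 ⊕ 3))) = -5

Expand innermost to outermost. Recall ⊕ takes the minimum of its arguments and ⊗ takes their sum. Working out the expression (((0 ⊗ -1) ⊗ (-3 ⊕ -4)) ⊕ ((10 ⊗ 9) ⊕ (8 ⊕ 3))) gives -5.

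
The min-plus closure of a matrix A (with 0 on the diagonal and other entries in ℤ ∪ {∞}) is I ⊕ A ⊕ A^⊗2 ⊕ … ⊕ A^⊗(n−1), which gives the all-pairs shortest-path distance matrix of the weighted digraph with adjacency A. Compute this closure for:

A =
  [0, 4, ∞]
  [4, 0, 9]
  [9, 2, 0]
Closure =
  [0, 4, 13]
  [4, 0, 9]
  [6, 2, 0]

This is the Floyd-Warshall all-pairs shortest-path computation. For each intermediate vertex k = 0, 1, …, 2, update dist[i][j] ← min(dist[i][j], dist[i][k] + dist[k][j]). The final matrix gives, for each (i, j), the minimum total weight of any directed path from i to j (possibly empty when i = j).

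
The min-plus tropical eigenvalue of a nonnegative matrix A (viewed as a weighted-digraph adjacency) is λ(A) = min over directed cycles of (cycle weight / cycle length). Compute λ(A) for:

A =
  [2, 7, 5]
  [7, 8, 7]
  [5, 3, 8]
λ(A) = 2

Enumerate directed cycles and compute their means (weight / length). Sample:
  cycle 0 → 0: weight = 2, length = 1, mean = 2/1 ≈ 2.000
  cycle 1 → 1: weight = 8, length = 1, mean = 8/1 ≈ 8.000
  cycle 2 → 2: weight = 8, length = 1, mean = 8/1 ≈ 8.000
  cycle 0 → 1 → 0: weight = 14, length = 2, mean = 14/2 ≈ 7.000
  cycle 0 → 2 → 0: weight = 10, length = 2, mean = 10/2 ≈ 5.000
  cycle 1 → 0 → 1: weight = 14, length = 2, mean = 14/2 ≈ 7.000
Minimum mean = 2.000, attained e.g. along the cycle 0 → 0 with weight 2 and length 1. So λ(A) = 2/1 = 2.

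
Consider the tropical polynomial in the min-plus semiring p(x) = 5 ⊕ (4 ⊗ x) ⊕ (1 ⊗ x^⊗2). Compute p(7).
p(7) = 5

A tropical monomial a ⊗ x^⊗i evaluates to a + i · x. Evaluating each term at x = 7:
  Term 0 contributes 5 + 0 · 7 = 5
  Term 1 contributes 4 + 1 · 7 = 11
  Term 2 contributes 1 + 2 · 7 = 15
p(7) = ⊕ of these = min[5, 11, 15] = 5.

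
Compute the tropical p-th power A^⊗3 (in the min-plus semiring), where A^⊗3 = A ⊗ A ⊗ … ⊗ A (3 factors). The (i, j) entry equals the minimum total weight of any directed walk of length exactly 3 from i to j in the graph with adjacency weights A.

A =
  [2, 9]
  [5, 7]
A^⊗3 =
  [6, 13]
  [9, 16]

Each entry (A^⊗3)_ij equals the minimum over all length-3 walks i = v_0 → v_1 → … → v_3 = j of Σ_t A[v_t][v_{t+1}]. For example, for (i, j) = (0, 1) we minimise over 4 possible intermediate vertex sequences; the minimum is 13, attained along the walk 0 → 0 → 0 → 1.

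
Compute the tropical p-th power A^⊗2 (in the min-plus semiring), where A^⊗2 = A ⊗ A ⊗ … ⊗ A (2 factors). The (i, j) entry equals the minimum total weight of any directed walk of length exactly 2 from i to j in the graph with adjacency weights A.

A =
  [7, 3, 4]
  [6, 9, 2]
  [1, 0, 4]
A^⊗2 =
  [5, 4, 5]
  [3, 2, 6]
  [5, 4, 2]

Each entry (A^⊗2)_ij equals the minimum over all length-2 walks i = v_0 → v_1 → … → v_2 = j of Σ_t A[v_t][v_{t+1}]. For example, for (i, j) = (0, 2) we minimise over 3 possible intermediate vertex sequences; the minimum is 5, attained along the walk 0 → 1 → 2.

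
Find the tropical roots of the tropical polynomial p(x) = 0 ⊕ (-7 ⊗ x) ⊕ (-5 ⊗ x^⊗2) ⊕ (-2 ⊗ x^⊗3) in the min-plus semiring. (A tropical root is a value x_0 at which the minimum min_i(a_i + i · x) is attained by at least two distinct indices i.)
Roots: {-3, -2, 7}

Each tropical root is a break point of the lower envelope of the lines y = a_i + i · x (there are 4 lines, with slopes 0, 1, ..., 3). Only the lines that attain the minimum somewhere contribute to roots; other lines are dominated. Here the surviving (envelope) indices are i = 3, i = 2, i = 1, i = 0.
Intersections between consecutive envelope lines give the roots: for adjacent envelope indices i < j the intersection is x = (a_i − a_j) / (j − i). Reading off the sorted break points: {-3, -2, 7}.
Verification: at each break x_0, at least two indices attain the minimum of min_i(a_i + i · x_0).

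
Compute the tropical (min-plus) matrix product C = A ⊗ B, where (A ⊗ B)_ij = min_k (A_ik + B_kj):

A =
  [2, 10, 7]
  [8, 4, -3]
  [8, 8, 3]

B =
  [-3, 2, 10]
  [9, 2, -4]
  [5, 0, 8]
A ⊗ B =
  [-1, 4, 6]
  [2, -3, 0]
  [5, 3, 4]

Apply the min-plus product entry-by-entry:
  C[0][0] = min over k of (A[0][0] + B[0][0] = 2 + -3 = -1, A[0][1] + B[1][0] = 10 + 9 = 19, A[0][2] + B[2][0] = 7 + 5 = 12) = -1 (attained at k = 0)
  C[0][1] = min over k of (A[0][0] + B[0][1] = 2 + 2 = 4, A[0][1] + B[1][1] = 10 + 2 = 12, A[0][2] + B[2][1] = 7 + 0 = 7) = 4 (attained at k = 0)
  C[0][2] = min over k of (A[0][0] + B[0][2] = 2 + 10 = 12, A[0][1] + B[1][2] = 10 + -4 = 6, A[0][2] + B[2][2] = 7 + 8 = 15) = 6 (attained at k = 1)
  C[1][0] = min over k of (A[1][0] + B[0][0] = 8 + -3 = 5, A[1][1] + B[1][0] = 4 + 9 = 13, A[1][2] + B[2][0] = -3 + 5 = 2) = 2 (attained at k = 2)
  C[1][1] = min over k of (A[1][0] + B[0][1] = 8 + 2 = 10, A[1][1] + B[1][1] = 4 + 2 = 6, A[1][2] + B[2][1] = -3 + 0 = -3) = -3 (attained at k = 2)
  C[1][2] = min over k of (A[1][0] + B[0][2] = 8 + 10 = 18, A[1][1] + B[1][2] = 4 + -4 = 0, A[1][2] + B[2][2] = -3 + 8 = 5) = 0 (attained at k = 1)
  C[2][0] = min over k of (A[2][0] + B[0][0] = 8 + -3 = 5, A[2][1] + B[1][0] = 8 + 9 = 17, A[2][2] + B[2][0] = 3 + 5 = 8) = 5 (attained at k = 0)
  C[2][1] = min over k of (A[2][0] + B[0][1] = 8 + 2 = 10, A[2][1] + B[1][1] = 8 + 2 = 10, A[2][2] + B[2][1] = 3 + 0 = 3) = 3 (attained at k = 2)
  C[2][2] = min over k of (A[2][0] + B[0][2] = 8 + 10 = 18, A[2][1] + B[1][2] = 8 + -4 = 4, A[2][2] + B[2][2] = 3 + 8 = 11) = 4 (attained at k = 1)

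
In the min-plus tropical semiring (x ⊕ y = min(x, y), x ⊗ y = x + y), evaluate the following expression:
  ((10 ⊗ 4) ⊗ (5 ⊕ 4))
((10 ⊗ 4) ⊗ (5 ⊕ 4)) = 18

Expand innermost to outermost. Recall ⊕ takes the minimum of its arguments and ⊗ takes their sum. Working out the expression ((10 ⊗ 4) ⊗ (5 ⊕ 4)) gives 18.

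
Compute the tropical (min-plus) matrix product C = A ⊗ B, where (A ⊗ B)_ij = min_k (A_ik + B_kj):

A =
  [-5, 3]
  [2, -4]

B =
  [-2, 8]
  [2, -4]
A ⊗ B =
  [-7, -1]
  [-2, -8]

Apply the min-plus product entry-by-entry:
  C[0][0] = min over k of (A[0][0] + B[0][0] = -5 + -2 = -7, A[0][1] + B[1][0] = 3 + 2 = 5) = -7 (attained at k = 0)
  C[0][1] = min over k of (A[0][0] + B[0][1] = -5 + 8 = 3, A[0][1] + B[1][1] = 3 + -4 = -1) = -1 (attained at k = 1)
  C[1][0] = min over k of (A[1][0] + B[0][0] = 2 + -2 = 0, A[1][1] + B[1][0] = -4 + 2 = -2) = -2 (attained at k = 1)
  C[1][1] = min over k of (A[1][0] + B[0][1] = 2 + 8 = 10, A[1][1] + B[1][1] = -4 + -4 = -8) = -8 (attained at k = 1)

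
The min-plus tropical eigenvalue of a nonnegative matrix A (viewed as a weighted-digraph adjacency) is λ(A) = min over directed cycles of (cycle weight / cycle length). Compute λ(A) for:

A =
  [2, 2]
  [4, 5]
λ(A) = 2

Enumerate directed cycles and compute their means (weight / length). Sample:
  cycle 0 → 0: weight = 2, length = 1, mean = 2/1 ≈ 2.000
  cycle 1 → 1: weight = 5, length = 1, mean = 5/1 ≈ 5.000
  cycle 0 → 1 → 0: weight = 6, length = 2, mean = 6/2 ≈ 3.000
  cycle 1 → 0 → 1: weight = 6, length = 2, mean = 6/2 ≈ 3.000
Minimum mean = 2.000, attained e.g. along the cycle 0 → 0 with weight 2 and length 1. So λ(A) = 2/1 = 2.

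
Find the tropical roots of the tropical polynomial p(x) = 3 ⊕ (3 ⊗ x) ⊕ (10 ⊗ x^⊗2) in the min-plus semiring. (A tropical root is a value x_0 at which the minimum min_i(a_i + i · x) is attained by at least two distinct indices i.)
Roots: {-7, 0}

Each tropical root is a break point of the lower envelope of the lines y = a_i + i · x (there are 3 lines, with slopes 0, 1, ..., 2). Only the lines that attain the minimum somewhere contribute to roots; other lines are dominated. Here the surviving (envelope) indices are i = 2, i = 1, i = 0.
Intersections between consecutive envelope lines give the roots: for adjacent envelope indices i < j the intersection is x = (a_i − a_j) / (j − i). Reading off the sorted break points: {-7, 0}.
Verification: at each break x_0, at least two indices attain the minimum of min_i(a_i + i · x_0).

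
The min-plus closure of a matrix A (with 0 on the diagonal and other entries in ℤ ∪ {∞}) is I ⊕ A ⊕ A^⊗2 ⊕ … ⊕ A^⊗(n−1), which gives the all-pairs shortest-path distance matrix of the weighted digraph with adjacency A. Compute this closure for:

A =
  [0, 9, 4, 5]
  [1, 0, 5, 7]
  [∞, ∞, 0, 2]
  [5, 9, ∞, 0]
Closure =
  [0, 9, 4, 5]
  [1, 0, 5, 6]
  [7, 11, 0, 2]
  [5, 9, 9, 0]

This is the Floyd-Warshall all-pairs shortest-path computation. For each intermediate vertex k = 0, 1, …, 3, update dist[i][j] ← min(dist[i][j], dist[i][k] + dist[k][j]). The final matrix gives, for each (i, j), the minimum total weight of any directed path from i to j (possibly empty when i = j).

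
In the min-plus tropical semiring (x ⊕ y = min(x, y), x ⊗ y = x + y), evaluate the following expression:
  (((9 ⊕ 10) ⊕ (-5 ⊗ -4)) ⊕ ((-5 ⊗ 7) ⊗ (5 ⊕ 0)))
(((9 ⊕ 10) ⊕ (-5 ⊗ -4)) ⊕ ((-5 ⊗ 7) ⊗ (5 ⊕ 0))) = -9

Expand innermost to outermost. Recall ⊕ takes the minimum of its arguments and ⊗ takes their sum. Working out the expression (((9 ⊕ 10) ⊕ (-5 ⊗ -4)) ⊕ ((-5 ⊗ 7) ⊗ (5 ⊕ 0))) gives -9.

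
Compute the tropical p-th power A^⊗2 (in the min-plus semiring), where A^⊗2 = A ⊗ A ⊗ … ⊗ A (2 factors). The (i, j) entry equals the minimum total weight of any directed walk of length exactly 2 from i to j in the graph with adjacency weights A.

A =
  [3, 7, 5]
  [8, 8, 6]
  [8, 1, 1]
A^⊗2 =
  [6, 6, 6]
  [11, 7, 7]
  [9, 2, 2]

Each entry (A^⊗2)_ij equals the minimum over all length-2 walks i = v_0 → v_1 → … → v_2 = j of Σ_t A[v_t][v_{t+1}]. For example, for (i, j) = (0, 2) we minimise over 3 possible intermediate vertex sequences; the minimum is 6, attained along the walk 0 → 2 → 2.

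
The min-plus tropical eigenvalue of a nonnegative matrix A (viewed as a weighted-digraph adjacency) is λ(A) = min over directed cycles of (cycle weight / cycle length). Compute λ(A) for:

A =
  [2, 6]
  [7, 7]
λ(A) = 2

Enumerate directed cycles and compute their means (weight / length). Sample:
  cycle 0 → 0: weight = 2, length = 1, mean = 2/1 ≈ 2.000
  cycle 1 → 1: weight = 7, length = 1, mean = 7/1 ≈ 7.000
  cycle 0 → 1 → 0: weight = 13, length = 2, mean = 13/2 ≈ 6.500
  cycle 1 → 0 → 1: weight = 13, length = 2, mean = 13/2 ≈ 6.500
Minimum mean = 2.000, attained e.g. along the cycle 0 → 0 with weight 2 and length 1. So λ(A) = 2/1 = 2.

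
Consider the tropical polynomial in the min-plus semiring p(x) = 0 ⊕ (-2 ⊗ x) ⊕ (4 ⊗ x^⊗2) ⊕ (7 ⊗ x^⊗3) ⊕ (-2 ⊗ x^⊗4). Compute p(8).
p(8) = 0

A tropical monomial a ⊗ x^⊗i evaluates to a + i · x. Evaluating each term at x = 8:
  Term 0 contributes 0 + 0 · 8 = 0
  Term 1 contributes -2 + 1 · 8 = 6
  Term 2 contributes 4 + 2 · 8 = 20
  Term 3 contributes 7 + 3 · 8 = 31
  Term 4 contributes -2 + 4 · 8 = 30
p(8) = ⊕ of these = min[0, 6, 20, 31, 30] = 0.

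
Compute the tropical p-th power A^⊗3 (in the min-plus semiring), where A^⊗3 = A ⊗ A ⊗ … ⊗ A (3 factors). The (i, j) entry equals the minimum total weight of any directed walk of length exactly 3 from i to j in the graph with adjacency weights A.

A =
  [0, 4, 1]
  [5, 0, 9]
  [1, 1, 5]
A^⊗3 =
  [0, 2, 1]
  [5, 0, 6]
  [1, 1, 2]

Each entry (A^⊗3)_ij equals the minimum over all length-3 walks i = v_0 → v_1 → … → v_3 = j of Σ_t A[v_t][v_{t+1}]. For example, for (i, j) = (0, 2) we minimise over 9 possible intermediate vertex sequences; the minimum is 1, attained along the walk 0 → 0 → 0 → 2.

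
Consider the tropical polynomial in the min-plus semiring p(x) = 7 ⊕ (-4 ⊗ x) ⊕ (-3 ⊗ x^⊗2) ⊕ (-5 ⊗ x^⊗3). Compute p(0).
p(0) = -5

A tropical monomial a ⊗ x^⊗i evaluates to a + i · x. Evaluating each term at x = 0:
  Term 0 contributes 7 + 0 · 0 = 7
  Term 1 contributes -4 + 1 · 0 = -4
  Term 2 contributes -3 + 2 · 0 = -3
  Term 3 contributes -5 + 3 · 0 = -5
p(0) = ⊕ of these = min[7, -4, -3, -5] = -5.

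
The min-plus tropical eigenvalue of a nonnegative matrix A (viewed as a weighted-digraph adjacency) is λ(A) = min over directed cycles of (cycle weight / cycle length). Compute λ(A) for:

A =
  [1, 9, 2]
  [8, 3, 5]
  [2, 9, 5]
λ(A) = 1

Enumerate directed cycles and compute their means (weight / length). Sample:
  cycle 0 → 0: weight = 1, length = 1, mean = 1/1 ≈ 1.000
  cycle 1 → 1: weight = 3, length = 1, mean = 3/1 ≈ 3.000
  cycle 2 → 2: weight = 5, length = 1, mean = 5/1 ≈ 5.000
  cycle 0 → 1 → 0: weight = 17, length = 2, mean = 17/2 ≈ 8.500
  cycle 0 → 2 → 0: weight = 4, length = 2, mean = 4/2 ≈ 2.000
  cycle 1 → 0 → 1: weight = 17, length = 2, mean = 17/2 ≈ 8.500
Minimum mean = 1.000, attained e.g. along the cycle 0 → 0 with weight 1 and length 1. So λ(A) = 1/1 = 1.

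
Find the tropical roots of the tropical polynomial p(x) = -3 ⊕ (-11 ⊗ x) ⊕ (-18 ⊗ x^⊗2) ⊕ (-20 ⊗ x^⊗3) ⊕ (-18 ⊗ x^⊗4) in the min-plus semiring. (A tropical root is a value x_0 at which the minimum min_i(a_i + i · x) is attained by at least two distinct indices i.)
Roots: {-2, 2, 7, 8}

Each tropical root is a break point of the lower envelope of the lines y = a_i + i · x (there are 5 lines, with slopes 0, 1, ..., 4). Only the lines that attain the minimum somewhere contribute to roots; other lines are dominated. Here the surviving (envelope) indices are i = 4, i = 3, i = 2, i = 1, i = 0.
Intersections between consecutive envelope lines give the roots: for adjacent envelope indices i < j the intersection is x = (a_i − a_j) / (j − i). Reading off the sorted break points: {-2, 2, 7, 8}.
Verification: at each break x_0, at least two indices attain the minimum of min_i(a_i + i · x_0).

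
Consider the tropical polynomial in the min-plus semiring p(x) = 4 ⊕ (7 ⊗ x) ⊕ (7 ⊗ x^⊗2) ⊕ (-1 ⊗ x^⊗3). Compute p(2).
p(2) = 4

A tropical monomial a ⊗ x^⊗i evaluates to a + i · x. Evaluating each term at x = 2:
  Term 0 contributes 4 + 0 · 2 = 4
  Term 1 contributes 7 + 1 · 2 = 9
  Term 2 contributes 7 + 2 · 2 = 11
  Term 3 contributes -1 + 3 · 2 = 5
p(2) = ⊕ of these = min[4, 9, 11, 5] = 4.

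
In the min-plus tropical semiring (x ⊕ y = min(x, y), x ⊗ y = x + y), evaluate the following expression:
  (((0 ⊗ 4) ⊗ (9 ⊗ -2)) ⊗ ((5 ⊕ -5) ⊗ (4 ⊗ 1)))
(((0 ⊗ 4) ⊗ (9 ⊗ -2)) ⊗ ((5 ⊕ -5) ⊗ (4 ⊗ 1))) = 11

Expand innermost to outermost. Recall ⊕ takes the minimum of its arguments and ⊗ takes their sum. Working out the expression (((0 ⊗ 4) ⊗ (9 ⊗ -2)) ⊗ ((5 ⊕ -5) ⊗ (4 ⊗ 1))) gives 11.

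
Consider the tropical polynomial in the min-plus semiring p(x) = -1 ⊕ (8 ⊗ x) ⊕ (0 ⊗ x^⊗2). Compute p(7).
p(7) = -1

A tropical monomial a ⊗ x^⊗i evaluates to a + i · x. Evaluating each term at x = 7:
  Term 0 contributes -1 + 0 · 7 = -1
  Term 1 contributes 8 + 1 · 7 = 15
  Term 2 contributes 0 + 2 · 7 = 14
p(7) = ⊕ of these = min[-1, 15, 14] = -1.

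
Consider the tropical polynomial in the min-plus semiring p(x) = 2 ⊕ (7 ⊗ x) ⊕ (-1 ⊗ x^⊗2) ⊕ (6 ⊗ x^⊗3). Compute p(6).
p(6) = 2

A tropical monomial a ⊗ x^⊗i evaluates to a + i · x. Evaluating each term at x = 6:
  Term 0 contributes 2 + 0 · 6 = 2
  Term 1 contributes 7 + 1 · 6 = 13
  Term 2 contributes -1 + 2 · 6 = 11
  Term 3 contributes 6 + 3 · 6 = 24
p(6) = ⊕ of these = min[2, 13, 11, 24] = 2.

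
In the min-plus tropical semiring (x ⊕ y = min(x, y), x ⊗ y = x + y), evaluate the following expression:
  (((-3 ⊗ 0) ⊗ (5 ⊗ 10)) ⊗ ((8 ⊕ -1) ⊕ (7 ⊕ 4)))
(((-3 ⊗ 0) ⊗ (5 ⊗ 10)) ⊗ ((8 ⊕ -1) ⊕ (7 ⊕ 4))) = 11

Expand innermost to outermost. Recall ⊕ takes the minimum of its arguments and ⊗ takes their sum. Working out the expression (((-3 ⊗ 0) ⊗ (5 ⊗ 10)) ⊗ ((8 ⊕ -1) ⊕ (7 ⊕ 4))) gives 11.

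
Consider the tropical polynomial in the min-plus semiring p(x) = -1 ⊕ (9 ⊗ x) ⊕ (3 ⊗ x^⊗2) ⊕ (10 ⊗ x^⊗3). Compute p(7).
p(7) = -1

A tropical monomial a ⊗ x^⊗i evaluates to a + i · x. Evaluating each term at x = 7:
  Term 0 contributes -1 + 0 · 7 = -1
  Term 1 contributes 9 + 1 · 7 = 16
  Term 2 contributes 3 + 2 · 7 = 17
  Term 3 contributes 10 + 3 · 7 = 31
p(7) = ⊕ of these = min[-1, 16, 17, 31] = -1.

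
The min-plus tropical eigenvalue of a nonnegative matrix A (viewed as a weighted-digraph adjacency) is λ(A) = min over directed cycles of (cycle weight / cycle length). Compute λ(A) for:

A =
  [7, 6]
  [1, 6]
λ(A) = 7/2

Enumerate directed cycles and compute their means (weight / length). Sample:
  cycle 0 → 0: weight = 7, length = 1, mean = 7/1 ≈ 7.000
  cycle 1 → 1: weight = 6, length = 1, mean = 6/1 ≈ 6.000
  cycle 0 → 1 → 0: weight = 7, length = 2, mean = 7/2 ≈ 3.500
  cycle 1 → 0 → 1: weight = 7, length = 2, mean = 7/2 ≈ 3.500
Minimum mean = 3.500, attained e.g. along the cycle 0 → 1 → 0 with weight 7 and length 2. So λ(A) = 7/2 = 7/2.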